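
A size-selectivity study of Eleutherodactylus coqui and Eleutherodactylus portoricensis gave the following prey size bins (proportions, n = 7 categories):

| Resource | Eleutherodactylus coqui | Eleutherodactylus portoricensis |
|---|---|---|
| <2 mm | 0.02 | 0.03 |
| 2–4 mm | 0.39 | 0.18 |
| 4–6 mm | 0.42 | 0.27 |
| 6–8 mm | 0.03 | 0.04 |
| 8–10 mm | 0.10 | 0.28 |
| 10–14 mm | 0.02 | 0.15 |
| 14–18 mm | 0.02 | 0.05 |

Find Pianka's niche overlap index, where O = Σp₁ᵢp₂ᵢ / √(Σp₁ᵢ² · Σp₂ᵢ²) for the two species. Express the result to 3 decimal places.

0.811

Σ p₁ᵢp₂ᵢ = 0.0006 + 0.0702 + 0.1134 + 0.0012 + 0.0280 + 0.0030 + 0.0010 = 0.2174
Σp_1ᵢ² = 0.02² + 0.39² + 0.42² + 0.03² + 0.10² + 0.02² + 0.02² = 0.0004 + 0.1521 + 0.1764 + 0.0009 + 0.0100 + 0.0004 + 0.0004 = 0.3406
Σp_2ᵢ² = 0.03² + 0.18² + 0.27² + 0.04² + 0.28² + 0.15² + 0.05² = 0.0009 + 0.0324 + 0.0729 + 0.0016 + 0.0784 + 0.0225 + 0.0025 = 0.2112
O = 0.2174 / √(0.3406 × 0.2112) = 0.2174 / 0.268206 = 0.81057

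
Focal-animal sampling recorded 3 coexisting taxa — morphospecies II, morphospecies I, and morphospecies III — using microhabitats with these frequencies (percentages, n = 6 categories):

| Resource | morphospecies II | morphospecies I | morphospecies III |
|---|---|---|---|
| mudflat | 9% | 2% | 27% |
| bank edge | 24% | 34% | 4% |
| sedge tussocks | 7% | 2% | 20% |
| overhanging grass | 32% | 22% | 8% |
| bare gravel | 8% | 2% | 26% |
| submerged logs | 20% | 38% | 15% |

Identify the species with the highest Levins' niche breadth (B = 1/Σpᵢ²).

morphospecies III

Convert percentages to proportions (divide by 100).
Σp_IIᵢ² = 0.09² + 0.24² + 0.07² + 0.32² + 0.08² + 0.20² = 0.0081 + 0.0576 + 0.0049 + 0.1024 + 0.0064 + 0.0400 = 0.2194
B_II = 1 / 0.2194 = 4.5579
Σp_Iᵢ² = 0.02² + 0.34² + 0.02² + 0.22² + 0.02² + 0.38² = 0.0004 + 0.1156 + 0.0004 + 0.0484 + 0.0004 + 0.1444 = 0.3096
B_I = 1 / 0.3096 = 3.2300
Σp_IIIᵢ² = 0.27² + 0.04² + 0.20² + 0.08² + 0.26² + 0.15² = 0.0729 + 0.0016 + 0.0400 + 0.0064 + 0.0676 + 0.0225 = 0.2110
B_III = 1 / 0.2110 = 4.7393
Highest B → broadest niche (most generalist): morphospecies III (B = 4.74).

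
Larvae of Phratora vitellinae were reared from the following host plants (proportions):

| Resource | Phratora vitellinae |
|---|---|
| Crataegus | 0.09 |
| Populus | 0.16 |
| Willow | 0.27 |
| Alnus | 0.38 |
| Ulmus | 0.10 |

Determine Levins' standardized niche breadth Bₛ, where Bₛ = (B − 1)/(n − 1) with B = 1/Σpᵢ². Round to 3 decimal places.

0.708

Σpᵢ² = 0.09² + 0.16² + 0.27² + 0.38² + 0.10² = 0.0081 + 0.0256 + 0.0729 + 0.1444 + 0.0100 = 0.2610
B = 1 / 0.2610 = 3.83142
Bₛ = (B − 1)/(n − 1) = (3.83142 − 1)/(5 − 1) = 2.83142/4 = 0.70786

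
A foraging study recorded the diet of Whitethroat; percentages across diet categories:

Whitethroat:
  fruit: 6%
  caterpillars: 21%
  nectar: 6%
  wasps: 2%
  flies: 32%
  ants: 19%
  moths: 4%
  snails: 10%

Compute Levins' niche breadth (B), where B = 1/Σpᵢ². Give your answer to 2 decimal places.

4.96

Convert percentages to proportions (divide by 100).
Σpᵢ² = 0.06² + 0.21² + 0.06² + 0.02² + 0.32² + 0.19² + 0.04² + 0.10² = 0.0036 + 0.0441 + 0.0036 + 0.0004 + 0.1024 + 0.0361 + 0.0016 + 0.0100 = 0.2018
B = 1 / 0.2018 = 4.9554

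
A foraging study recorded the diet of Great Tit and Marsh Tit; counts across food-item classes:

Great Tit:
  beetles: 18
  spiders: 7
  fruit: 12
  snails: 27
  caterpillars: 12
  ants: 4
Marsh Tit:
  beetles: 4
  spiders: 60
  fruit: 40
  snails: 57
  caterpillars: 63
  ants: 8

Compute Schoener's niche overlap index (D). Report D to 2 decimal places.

Proportions for Great Tit (n=80): 18/80=0.2250, 7/80=0.0875, 12/80=0.1500, 27/80=0.3375, 12/80=0.1500, 4/80=0.0500
Proportions for Marsh Tit (n=232): 4/232=0.0172, 60/232=0.2586, 40/232=0.1724, 57/232=0.2457, 63/232=0.2716, 8/232=0.0345
Σ|p₁ᵢ − p₂ᵢ| = 0.2078 + 0.1711 + 0.0224 + 0.0918 + 0.1216 + 0.0155 = 0.6302
D = 1 − ½ × 0.6302 = 1 − 0.31510 = 0.68490

0.68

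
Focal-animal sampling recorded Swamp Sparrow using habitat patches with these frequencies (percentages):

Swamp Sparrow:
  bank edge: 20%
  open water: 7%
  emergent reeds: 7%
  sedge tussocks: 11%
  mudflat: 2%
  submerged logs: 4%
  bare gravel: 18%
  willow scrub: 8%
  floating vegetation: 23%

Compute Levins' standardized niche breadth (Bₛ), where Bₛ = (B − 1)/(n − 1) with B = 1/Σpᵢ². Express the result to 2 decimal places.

Convert percentages to proportions (divide by 100).
Σpᵢ² = 0.20² + 0.07² + 0.07² + 0.11² + 0.02² + 0.04² + 0.18² + 0.08² + 0.23² = 0.0400 + 0.0049 + 0.0049 + 0.0121 + 0.0004 + 0.0016 + 0.0324 + 0.0064 + 0.0529 = 0.1556
B = 1 / 0.1556 = 6.4267
Bₛ = (B − 1)/(n − 1) = (6.4267 − 1)/(9 − 1) = 5.4267/8 = 0.6783

0.68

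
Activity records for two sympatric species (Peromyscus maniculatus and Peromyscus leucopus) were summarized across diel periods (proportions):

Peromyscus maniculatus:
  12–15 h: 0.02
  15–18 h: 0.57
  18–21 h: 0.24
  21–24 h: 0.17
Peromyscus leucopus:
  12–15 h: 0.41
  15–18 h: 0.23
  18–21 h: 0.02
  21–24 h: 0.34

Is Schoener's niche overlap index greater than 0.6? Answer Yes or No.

Σ|p₁ᵢ − p₂ᵢ| = 0.39 + 0.34 + 0.22 + 0.17 = 1.12
D = 1 − ½ × 1.12 = 1 − 0.560 = 0.4400
D = 0.4400 < 0.6 → No.

No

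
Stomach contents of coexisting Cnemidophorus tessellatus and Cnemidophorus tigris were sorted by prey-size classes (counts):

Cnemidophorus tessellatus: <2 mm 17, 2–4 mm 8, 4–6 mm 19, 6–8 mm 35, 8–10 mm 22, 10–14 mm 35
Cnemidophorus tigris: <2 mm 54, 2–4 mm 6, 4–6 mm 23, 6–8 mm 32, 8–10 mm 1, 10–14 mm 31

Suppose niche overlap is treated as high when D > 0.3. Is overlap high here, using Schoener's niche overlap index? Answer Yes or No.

Proportions for Cnemidophorus tessellatus (n=136): 17/136=0.1250, 8/136=0.0588, 19/136=0.1397, 35/136=0.2574, 22/136=0.1618, 35/136=0.2574
Proportions for Cnemidophorus tigris (n=147): 54/147=0.3673, 6/147=0.0408, 23/147=0.1565, 32/147=0.2177, 1/147=0.0068, 31/147=0.2109
Σ|p₁ᵢ − p₂ᵢ| = 0.2423 + 0.0180 + 0.0168 + 0.0397 + 0.1550 + 0.0465 = 0.5183
D = 1 − ½ × 0.5183 = 1 − 0.25915 = 0.74085
D = 0.74085 > 0.3 → Yes.

Yes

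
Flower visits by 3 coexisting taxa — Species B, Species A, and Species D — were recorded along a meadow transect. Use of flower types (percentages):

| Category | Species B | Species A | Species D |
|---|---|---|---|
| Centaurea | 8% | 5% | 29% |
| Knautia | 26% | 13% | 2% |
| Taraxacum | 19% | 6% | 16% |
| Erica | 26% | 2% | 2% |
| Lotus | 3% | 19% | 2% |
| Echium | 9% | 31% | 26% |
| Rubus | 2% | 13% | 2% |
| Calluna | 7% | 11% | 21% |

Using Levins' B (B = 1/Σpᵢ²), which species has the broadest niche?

Species A

Convert percentages to proportions (divide by 100).
Σp_Bᵢ² = 0.08² + 0.26² + 0.19² + 0.26² + 0.03² + 0.09² + 0.02² + 0.07² = 0.0064 + 0.0676 + 0.0361 + 0.0676 + 0.0009 + 0.0081 + 0.0004 + 0.0049 = 0.1920
B_B = 1 / 0.1920 = 5.2083
Σp_Aᵢ² = 0.05² + 0.13² + 0.06² + 0.02² + 0.19² + 0.31² + 0.13² + 0.11² = 0.0025 + 0.0169 + 0.0036 + 0.0004 + 0.0361 + 0.0961 + 0.0169 + 0.0121 = 0.1846
B_A = 1 / 0.1846 = 5.4171
Σp_Dᵢ² = 0.29² + 0.02² + 0.16² + 0.02² + 0.02² + 0.26² + 0.02² + 0.21² = 0.0841 + 0.0004 + 0.0256 + 0.0004 + 0.0004 + 0.0676 + 0.0004 + 0.0441 = 0.2230
B_D = 1 / 0.2230 = 4.4843
Highest B → broadest niche (most generalist): Species A (B = 5.42).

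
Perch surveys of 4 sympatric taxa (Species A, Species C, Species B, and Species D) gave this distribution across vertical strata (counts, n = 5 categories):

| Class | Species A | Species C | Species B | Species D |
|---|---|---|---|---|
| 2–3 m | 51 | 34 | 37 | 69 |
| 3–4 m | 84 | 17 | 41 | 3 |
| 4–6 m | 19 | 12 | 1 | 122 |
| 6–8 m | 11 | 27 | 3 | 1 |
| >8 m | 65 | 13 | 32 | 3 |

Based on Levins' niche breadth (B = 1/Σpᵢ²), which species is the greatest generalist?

Species C

Proportions for Species A (n=230): 51/230=0.2217, 84/230=0.3652, 19/230=0.0826, 11/230=0.0478, 65/230=0.2826
Proportions for Species C (n=103): 34/103=0.3301, 17/103=0.1650, 12/103=0.1165, 27/103=0.2621, 13/103=0.1262
Proportions for Species B (n=114): 37/114=0.3246, 41/114=0.3596, 1/114=0.0088, 3/114=0.0263, 32/114=0.2807
Proportions for Species D (n=198): 69/198=0.3485, 3/198=0.0152, 122/198=0.6162, 1/198=0.0051, 3/198=0.0152
Σp_Aᵢ² = 0.2217² + 0.3652² + 0.0826² + 0.0478² + 0.2826² = 0.049151 + 0.133371 + 0.006823 + 0.002285 + 0.079863 = 0.271493
B_A = 1 / 0.271493 = 3.6833
Σp_Cᵢ² = 0.3301² + 0.1650² + 0.1165² + 0.2621² + 0.1262² = 0.108966 + 0.027225 + 0.013572 + 0.068696 + 0.015926 = 0.234385
B_C = 1 / 0.234385 = 4.2665
Σp_Bᵢ² = 0.3246² + 0.3596² + 0.0088² + 0.0263² + 0.2807² = 0.105365 + 0.129312 + 0.000077 + 0.000692 + 0.078792 = 0.314238
B_B = 1 / 0.314238 = 3.1823
Σp_Dᵢ² = 0.3485² + 0.0152² + 0.6162² + 0.0051² + 0.0152² = 0.121452 + 0.000231 + 0.379702 + 0.000026 + 0.000231 = 0.501642
B_D = 1 / 0.501642 = 1.9935
Highest B → broadest niche (most generalist): Species C (B = 4.27).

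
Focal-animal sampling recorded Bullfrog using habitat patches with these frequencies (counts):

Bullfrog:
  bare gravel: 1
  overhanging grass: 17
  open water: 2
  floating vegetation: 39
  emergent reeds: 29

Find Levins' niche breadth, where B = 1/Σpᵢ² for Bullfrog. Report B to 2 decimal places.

Proportions for Bullfrog (n=88): 1/88=0.0114, 17/88=0.1932, 2/88=0.0227, 39/88=0.4432, 29/88=0.3295
Σpᵢ² = 0.0114² + 0.1932² + 0.0227² + 0.4432² + 0.3295² = 0.000130 + 0.037326 + 0.000515 + 0.196426 + 0.108570 = 0.342967
B = 1 / 0.342967 = 2.9157

2.92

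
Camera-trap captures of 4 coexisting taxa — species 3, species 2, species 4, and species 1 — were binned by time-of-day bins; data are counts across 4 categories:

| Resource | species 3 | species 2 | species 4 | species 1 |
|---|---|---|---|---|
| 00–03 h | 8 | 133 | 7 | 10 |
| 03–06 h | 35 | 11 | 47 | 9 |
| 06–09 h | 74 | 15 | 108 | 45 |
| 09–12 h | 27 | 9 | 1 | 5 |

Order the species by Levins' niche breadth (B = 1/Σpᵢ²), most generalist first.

Proportions for species 3 (n=144): 8/144=0.0556, 35/144=0.2431, 74/144=0.5139, 27/144=0.1875
Proportions for species 2 (n=168): 133/168=0.7917, 11/168=0.0655, 15/168=0.0893, 9/168=0.0536
Proportions for species 4 (n=163): 7/163=0.0429, 47/163=0.2883, 108/163=0.6626, 1/163=0.0061
Proportions for species 1 (n=69): 10/69=0.1449, 9/69=0.1304, 45/69=0.6522, 5/69=0.0725
Σp_3ᵢ² = 0.0556² + 0.2431² + 0.5139² + 0.1875² = 0.003091 + 0.059098 + 0.264093 + 0.035156 = 0.361438
B_3 = 1 / 0.361438 = 2.7667
Σp_2ᵢ² = 0.7917² + 0.0655² + 0.0893² + 0.0536² = 0.626789 + 0.004290 + 0.007974 + 0.002873 = 0.641926
B_2 = 1 / 0.641926 = 1.5578
Σp_4ᵢ² = 0.0429² + 0.2883² + 0.6626² + 0.0061² = 0.001840 + 0.083117 + 0.439039 + 0.000037 = 0.524033
B_4 = 1 / 0.524033 = 1.9083
Σp_1ᵢ² = 0.1449² + 0.1304² + 0.6522² + 0.0725² = 0.020996 + 0.017004 + 0.425365 + 0.005256 = 0.468621
B_1 = 1 / 0.468621 = 2.1339
Ranking by B (broadest → narrowest): species 3 (2.77) > species 1 (2.13) > species 4 (1.91) > species 2 (1.56)

species 3 > species 1 > species 4 > species 2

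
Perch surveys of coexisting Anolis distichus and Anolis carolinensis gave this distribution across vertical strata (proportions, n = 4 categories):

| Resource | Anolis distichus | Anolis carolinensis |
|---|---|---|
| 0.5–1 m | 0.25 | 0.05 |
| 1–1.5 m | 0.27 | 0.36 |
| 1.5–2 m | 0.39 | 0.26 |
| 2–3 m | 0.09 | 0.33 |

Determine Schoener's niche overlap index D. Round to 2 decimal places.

Σ|p₁ᵢ − p₂ᵢ| = 0.20 + 0.09 + 0.13 + 0.24 = 0.66
D = 1 − ½ × 0.66 = 1 − 0.330 = 0.6700

0.67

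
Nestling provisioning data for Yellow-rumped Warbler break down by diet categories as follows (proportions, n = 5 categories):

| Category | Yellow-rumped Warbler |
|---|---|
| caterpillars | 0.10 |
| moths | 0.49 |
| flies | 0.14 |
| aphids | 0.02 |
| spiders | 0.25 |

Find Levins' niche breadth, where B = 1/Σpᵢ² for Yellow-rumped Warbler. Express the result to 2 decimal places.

3.01

Σpᵢ² = 0.10² + 0.49² + 0.14² + 0.02² + 0.25² = 0.0100 + 0.2401 + 0.0196 + 0.0004 + 0.0625 = 0.3326
B = 1 / 0.3326 = 3.0066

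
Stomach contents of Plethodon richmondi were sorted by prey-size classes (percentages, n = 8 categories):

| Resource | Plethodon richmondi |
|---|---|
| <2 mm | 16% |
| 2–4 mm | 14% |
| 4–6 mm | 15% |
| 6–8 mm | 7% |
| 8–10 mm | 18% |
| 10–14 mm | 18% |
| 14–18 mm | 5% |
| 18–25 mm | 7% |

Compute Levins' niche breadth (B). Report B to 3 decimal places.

6.906

Convert percentages to proportions (divide by 100).
Σpᵢ² = 0.16² + 0.14² + 0.15² + 0.07² + 0.18² + 0.18² + 0.05² + 0.07² = 0.0256 + 0.0196 + 0.0225 + 0.0049 + 0.0324 + 0.0324 + 0.0025 + 0.0049 = 0.1448
B = 1 / 0.1448 = 6.90608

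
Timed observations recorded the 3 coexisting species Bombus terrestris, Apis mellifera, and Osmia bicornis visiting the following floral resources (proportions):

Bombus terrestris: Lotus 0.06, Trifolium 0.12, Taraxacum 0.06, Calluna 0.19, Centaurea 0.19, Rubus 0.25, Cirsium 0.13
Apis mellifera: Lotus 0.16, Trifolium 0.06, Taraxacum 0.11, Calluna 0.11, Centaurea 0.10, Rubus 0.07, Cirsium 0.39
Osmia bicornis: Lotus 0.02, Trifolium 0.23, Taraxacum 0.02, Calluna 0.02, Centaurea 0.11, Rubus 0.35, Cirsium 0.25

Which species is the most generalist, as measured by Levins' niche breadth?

Bombus terrestris

Σp_terrᵢ² = 0.06² + 0.12² + 0.06² + 0.19² + 0.19² + 0.25² + 0.13² = 0.0036 + 0.0144 + 0.0036 + 0.0361 + 0.0361 + 0.0625 + 0.0169 = 0.1732
B_terr = 1 / 0.1732 = 5.7737
Σp_mellᵢ² = 0.16² + 0.06² + 0.11² + 0.11² + 0.10² + 0.07² + 0.39² = 0.0256 + 0.0036 + 0.0121 + 0.0121 + 0.0100 + 0.0049 + 0.1521 = 0.2204
B_mell = 1 / 0.2204 = 4.5372
Σp_bicoᵢ² = 0.02² + 0.23² + 0.02² + 0.02² + 0.11² + 0.35² + 0.25² = 0.0004 + 0.0529 + 0.0004 + 0.0004 + 0.0121 + 0.1225 + 0.0625 = 0.2512
B_bico = 1 / 0.2512 = 3.9809
Highest B → broadest niche (most generalist): Bombus terrestris (B = 5.77).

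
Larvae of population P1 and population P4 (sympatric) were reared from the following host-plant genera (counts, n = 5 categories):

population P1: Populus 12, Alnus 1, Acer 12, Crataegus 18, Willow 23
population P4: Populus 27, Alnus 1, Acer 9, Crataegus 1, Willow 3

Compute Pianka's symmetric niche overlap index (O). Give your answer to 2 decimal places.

0.54

Proportions for population P1 (n=66): 12/66=0.1818, 1/66=0.0152, 12/66=0.1818, 18/66=0.2727, 23/66=0.3485
Proportions for population P4 (n=41): 27/41=0.6585, 1/41=0.0244, 9/41=0.2195, 1/41=0.0244, 3/41=0.0732
Σ p₁ᵢp₂ᵢ = 0.119715 + 0.000371 + 0.039905 + 0.006654 + 0.025510 = 0.192155
Σp_1ᵢ² = 0.1818² + 0.0152² + 0.1818² + 0.2727² + 0.3485² = 0.033051 + 0.000231 + 0.033051 + 0.074365 + 0.121452 = 0.262150
Σp_2ᵢ² = 0.6585² + 0.0244² + 0.2195² + 0.0244² + 0.0732² = 0.433622 + 0.000595 + 0.048180 + 0.000595 + 0.005358 = 0.488350
O = 0.192155 / √(0.262150 × 0.488350) = 0.192155 / 0.3578002 = 0.5370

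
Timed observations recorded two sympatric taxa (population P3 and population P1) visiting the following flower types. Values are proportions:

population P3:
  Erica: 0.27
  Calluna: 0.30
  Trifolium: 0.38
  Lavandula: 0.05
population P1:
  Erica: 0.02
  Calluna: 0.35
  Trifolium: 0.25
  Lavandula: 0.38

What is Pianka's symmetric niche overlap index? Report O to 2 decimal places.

0.70

Σ p₁ᵢp₂ᵢ = 0.0054 + 0.1050 + 0.0950 + 0.0190 = 0.2244
Σp_1ᵢ² = 0.27² + 0.30² + 0.38² + 0.05² = 0.0729 + 0.0900 + 0.1444 + 0.0025 = 0.3098
Σp_2ᵢ² = 0.02² + 0.35² + 0.25² + 0.38² = 0.0004 + 0.1225 + 0.0625 + 0.1444 = 0.3298
O = 0.2244 / √(0.3098 × 0.3298) = 0.2244 / 0.31964 = 0.7020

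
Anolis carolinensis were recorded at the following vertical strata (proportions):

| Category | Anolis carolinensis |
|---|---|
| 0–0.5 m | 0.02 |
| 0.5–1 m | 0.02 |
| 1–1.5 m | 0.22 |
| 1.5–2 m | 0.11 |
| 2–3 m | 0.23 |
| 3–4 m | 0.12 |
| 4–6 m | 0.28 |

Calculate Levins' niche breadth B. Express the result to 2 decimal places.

4.83

Σpᵢ² = 0.02² + 0.02² + 0.22² + 0.11² + 0.23² + 0.12² + 0.28² = 0.0004 + 0.0004 + 0.0484 + 0.0121 + 0.0529 + 0.0144 + 0.0784 = 0.2070
B = 1 / 0.2070 = 4.8309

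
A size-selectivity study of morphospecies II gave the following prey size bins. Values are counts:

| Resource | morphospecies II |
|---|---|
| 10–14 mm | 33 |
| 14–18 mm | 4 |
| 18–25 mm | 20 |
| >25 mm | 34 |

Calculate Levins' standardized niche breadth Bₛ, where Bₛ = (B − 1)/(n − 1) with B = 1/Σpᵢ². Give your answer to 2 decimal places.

0.70

Proportions for morphospecies II (n=91): 33/91=0.3626, 4/91=0.0440, 20/91=0.2198, 34/91=0.3736
Σpᵢ² = 0.3626² + 0.0440² + 0.2198² + 0.3736² = 0.131479 + 0.001936 + 0.048312 + 0.139577 = 0.321304
B = 1 / 0.321304 = 3.1123
Bₛ = (B − 1)/(n − 1) = (3.1123 − 1)/(4 − 1) = 2.1123/3 = 0.7041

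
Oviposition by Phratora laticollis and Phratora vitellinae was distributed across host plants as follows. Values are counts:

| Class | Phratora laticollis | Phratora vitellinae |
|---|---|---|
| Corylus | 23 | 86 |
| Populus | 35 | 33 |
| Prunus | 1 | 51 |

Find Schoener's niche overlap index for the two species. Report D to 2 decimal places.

0.60

Proportions for Phratora laticollis (n=59): 23/59=0.3898, 35/59=0.5932, 1/59=0.0169
Proportions for Phratora vitellinae (n=170): 86/170=0.5059, 33/170=0.1941, 51/170=0.3000
Σ|p₁ᵢ − p₂ᵢ| = 0.1161 + 0.3991 + 0.2831 = 0.7983
D = 1 − ½ × 0.7983 = 1 − 0.39915 = 0.60085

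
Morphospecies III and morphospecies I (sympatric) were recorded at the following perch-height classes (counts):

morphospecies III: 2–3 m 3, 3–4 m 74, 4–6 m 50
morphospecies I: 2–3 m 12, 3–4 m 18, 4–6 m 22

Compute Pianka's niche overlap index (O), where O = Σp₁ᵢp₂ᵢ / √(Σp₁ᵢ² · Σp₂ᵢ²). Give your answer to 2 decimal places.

Proportions for morphospecies III (n=127): 3/127=0.0236, 74/127=0.5827, 50/127=0.3937
Proportions for morphospecies I (n=52): 12/52=0.2308, 18/52=0.3462, 22/52=0.4231
Σ p₁ᵢp₂ᵢ = 0.005447 + 0.201731 + 0.166574 = 0.373752
Σp_1ᵢ² = 0.0236² + 0.5827² + 0.3937² = 0.000557 + 0.339539 + 0.155000 = 0.495096
Σp_2ᵢ² = 0.2308² + 0.3462² + 0.4231² = 0.053269 + 0.119854 + 0.179014 = 0.352137
O = 0.373752 / √(0.495096 × 0.352137) = 0.373752 / 0.4175424 = 0.8951

0.90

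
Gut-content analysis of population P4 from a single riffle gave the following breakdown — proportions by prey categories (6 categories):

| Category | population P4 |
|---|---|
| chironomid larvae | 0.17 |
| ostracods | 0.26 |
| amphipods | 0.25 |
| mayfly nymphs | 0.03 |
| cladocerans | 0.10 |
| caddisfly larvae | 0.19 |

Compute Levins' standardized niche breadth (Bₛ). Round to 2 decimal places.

Σpᵢ² = 0.17² + 0.26² + 0.25² + 0.03² + 0.10² + 0.19² = 0.0289 + 0.0676 + 0.0625 + 0.0009 + 0.0100 + 0.0361 = 0.2060
B = 1 / 0.2060 = 4.8544
Bₛ = (B − 1)/(n − 1) = (4.8544 − 1)/(6 − 1) = 3.8544/5 = 0.7709

0.77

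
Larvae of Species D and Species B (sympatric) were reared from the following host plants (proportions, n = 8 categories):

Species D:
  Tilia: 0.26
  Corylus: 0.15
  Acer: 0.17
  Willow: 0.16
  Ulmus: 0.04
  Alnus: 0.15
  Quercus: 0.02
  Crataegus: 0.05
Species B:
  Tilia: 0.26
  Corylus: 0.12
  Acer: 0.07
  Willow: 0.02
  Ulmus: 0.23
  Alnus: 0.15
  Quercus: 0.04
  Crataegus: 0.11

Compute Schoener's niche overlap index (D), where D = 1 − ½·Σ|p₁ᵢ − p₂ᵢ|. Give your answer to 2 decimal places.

Σ|p₁ᵢ − p₂ᵢ| = 0.00 + 0.03 + 0.10 + 0.14 + 0.19 + 0.00 + 0.02 + 0.06 = 0.54
D = 1 − ½ × 0.54 = 1 − 0.270 = 0.7300

0.73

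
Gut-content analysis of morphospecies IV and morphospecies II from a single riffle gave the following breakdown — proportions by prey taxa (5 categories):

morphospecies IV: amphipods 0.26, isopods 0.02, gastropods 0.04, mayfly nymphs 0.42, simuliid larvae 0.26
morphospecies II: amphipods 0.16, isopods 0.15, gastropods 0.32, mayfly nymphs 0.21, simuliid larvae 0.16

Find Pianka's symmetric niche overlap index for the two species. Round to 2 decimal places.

Σ p₁ᵢp₂ᵢ = 0.0416 + 0.0030 + 0.0128 + 0.0882 + 0.0416 = 0.1872
Σp_1ᵢ² = 0.26² + 0.02² + 0.04² + 0.42² + 0.26² = 0.0676 + 0.0004 + 0.0016 + 0.1764 + 0.0676 = 0.3136
Σp_2ᵢ² = 0.16² + 0.15² + 0.32² + 0.21² + 0.16² = 0.0256 + 0.0225 + 0.1024 + 0.0441 + 0.0256 = 0.2202
O = 0.1872 / √(0.3136 × 0.2202) = 0.1872 / 0.26278 = 0.7124

0.71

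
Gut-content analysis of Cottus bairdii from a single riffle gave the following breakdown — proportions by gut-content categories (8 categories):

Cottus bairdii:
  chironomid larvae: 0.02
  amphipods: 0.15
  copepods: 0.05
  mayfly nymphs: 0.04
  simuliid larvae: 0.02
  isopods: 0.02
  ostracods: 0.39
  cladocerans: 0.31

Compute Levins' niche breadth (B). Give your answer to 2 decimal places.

3.62

Σpᵢ² = 0.02² + 0.15² + 0.05² + 0.04² + 0.02² + 0.02² + 0.39² + 0.31² = 0.0004 + 0.0225 + 0.0025 + 0.0016 + 0.0004 + 0.0004 + 0.1521 + 0.0961 = 0.2760
B = 1 / 0.2760 = 3.6232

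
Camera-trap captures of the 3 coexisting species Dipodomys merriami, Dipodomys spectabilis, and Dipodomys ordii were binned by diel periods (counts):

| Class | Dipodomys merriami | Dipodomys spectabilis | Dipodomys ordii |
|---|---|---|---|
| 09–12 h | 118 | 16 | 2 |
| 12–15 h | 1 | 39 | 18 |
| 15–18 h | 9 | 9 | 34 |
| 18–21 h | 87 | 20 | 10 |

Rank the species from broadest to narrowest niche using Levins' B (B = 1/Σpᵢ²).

Proportions for Dipodomys merriami (n=215): 118/215=0.5488, 1/215=0.0047, 9/215=0.0419, 87/215=0.4047
Proportions for Dipodomys spectabilis (n=84): 16/84=0.1905, 39/84=0.4643, 9/84=0.1071, 20/84=0.2381
Proportions for Dipodomys ordii (n=64): 2/64=0.0313, 18/64=0.2813, 34/64=0.5313, 10/64=0.1563
Σp_merrᵢ² = 0.5488² + 0.0047² + 0.0419² + 0.4047² = 0.301181 + 0.000022 + 0.001756 + 0.163782 = 0.466741
B_merr = 1 / 0.466741 = 2.1425
Σp_specᵢ² = 0.1905² + 0.4643² + 0.1071² + 0.2381² = 0.036290 + 0.215574 + 0.011470 + 0.056692 = 0.320026
B_spec = 1 / 0.320026 = 3.1247
Σp_ordiᵢ² = 0.0313² + 0.2813² + 0.5313² + 0.1563² = 0.000980 + 0.079130 + 0.282280 + 0.024430 = 0.386820
B_ordi = 1 / 0.386820 = 2.5852
Ranking by B (broadest → narrowest): Dipodomys spectabilis (3.12) > Dipodomys ordii (2.59) > Dipodomys merriami (2.14)

Dipodomys spectabilis > Dipodomys ordii > Dipodomys merriami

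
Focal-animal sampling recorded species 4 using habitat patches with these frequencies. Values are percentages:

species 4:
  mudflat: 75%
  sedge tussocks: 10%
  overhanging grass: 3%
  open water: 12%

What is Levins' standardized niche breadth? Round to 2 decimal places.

Convert percentages to proportions (divide by 100).
Σpᵢ² = 0.75² + 0.10² + 0.03² + 0.12² = 0.5625 + 0.0100 + 0.0009 + 0.0144 = 0.5878
B = 1 / 0.5878 = 1.7013
Bₛ = (B − 1)/(n − 1) = (1.7013 − 1)/(4 − 1) = 0.7013/3 = 0.2338

0.23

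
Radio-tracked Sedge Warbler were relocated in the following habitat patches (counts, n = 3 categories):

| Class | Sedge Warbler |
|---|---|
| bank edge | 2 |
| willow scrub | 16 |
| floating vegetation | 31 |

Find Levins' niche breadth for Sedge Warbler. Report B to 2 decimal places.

Proportions for Sedge Warbler (n=49): 2/49=0.0408, 16/49=0.3265, 31/49=0.6327
Σpᵢ² = 0.0408² + 0.3265² + 0.6327² = 0.001665 + 0.106602 + 0.400309 = 0.508576
B = 1 / 0.508576 = 1.9663

1.97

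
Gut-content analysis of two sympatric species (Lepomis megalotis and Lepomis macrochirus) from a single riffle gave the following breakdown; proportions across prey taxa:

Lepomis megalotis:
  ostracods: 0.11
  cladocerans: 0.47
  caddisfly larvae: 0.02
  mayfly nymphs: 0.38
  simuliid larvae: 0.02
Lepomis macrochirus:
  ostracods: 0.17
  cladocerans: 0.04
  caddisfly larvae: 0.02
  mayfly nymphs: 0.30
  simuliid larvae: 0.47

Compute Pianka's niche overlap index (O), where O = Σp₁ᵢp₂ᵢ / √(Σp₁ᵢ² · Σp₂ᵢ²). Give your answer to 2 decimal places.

0.45

Σ p₁ᵢp₂ᵢ = 0.0187 + 0.0188 + 0.0004 + 0.1140 + 0.0094 = 0.1613
Σp_1ᵢ² = 0.11² + 0.47² + 0.02² + 0.38² + 0.02² = 0.0121 + 0.2209 + 0.0004 + 0.1444 + 0.0004 = 0.3782
Σp_2ᵢ² = 0.17² + 0.04² + 0.02² + 0.30² + 0.47² = 0.0289 + 0.0016 + 0.0004 + 0.0900 + 0.2209 = 0.3418
O = 0.1613 / √(0.3782 × 0.3418) = 0.1613 / 0.35954 = 0.4486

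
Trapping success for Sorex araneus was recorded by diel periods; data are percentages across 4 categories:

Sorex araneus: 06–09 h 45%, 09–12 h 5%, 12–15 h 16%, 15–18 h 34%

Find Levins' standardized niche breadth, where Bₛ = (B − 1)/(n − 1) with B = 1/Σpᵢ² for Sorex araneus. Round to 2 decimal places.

Convert percentages to proportions (divide by 100).
Σpᵢ² = 0.45² + 0.05² + 0.16² + 0.34² = 0.2025 + 0.0025 + 0.0256 + 0.1156 = 0.3462
B = 1 / 0.3462 = 2.8885
Bₛ = (B − 1)/(n − 1) = (2.8885 − 1)/(4 − 1) = 1.8885/3 = 0.6295

0.63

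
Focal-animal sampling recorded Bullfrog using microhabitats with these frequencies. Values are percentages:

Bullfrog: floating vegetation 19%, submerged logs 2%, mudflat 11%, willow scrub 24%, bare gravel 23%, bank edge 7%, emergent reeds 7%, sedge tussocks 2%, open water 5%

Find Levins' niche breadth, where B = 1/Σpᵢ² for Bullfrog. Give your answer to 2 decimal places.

5.82

Convert percentages to proportions (divide by 100).
Σpᵢ² = 0.19² + 0.02² + 0.11² + 0.24² + 0.23² + 0.07² + 0.07² + 0.02² + 0.05² = 0.0361 + 0.0004 + 0.0121 + 0.0576 + 0.0529 + 0.0049 + 0.0049 + 0.0004 + 0.0025 = 0.1718
B = 1 / 0.1718 = 5.8207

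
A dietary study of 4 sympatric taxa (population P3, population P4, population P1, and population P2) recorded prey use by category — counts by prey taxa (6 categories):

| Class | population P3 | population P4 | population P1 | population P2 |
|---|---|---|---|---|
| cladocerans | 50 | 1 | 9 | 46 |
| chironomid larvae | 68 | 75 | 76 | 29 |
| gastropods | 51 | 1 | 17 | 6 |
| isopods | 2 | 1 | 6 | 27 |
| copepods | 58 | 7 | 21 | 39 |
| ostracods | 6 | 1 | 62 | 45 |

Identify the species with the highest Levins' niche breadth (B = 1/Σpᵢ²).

Proportions for population P3 (n=235): 50/235=0.2128, 68/235=0.2894, 51/235=0.2170, 2/235=0.0085, 58/235=0.2468, 6/235=0.0255
Proportions for population P4 (n=86): 1/86=0.0116, 75/86=0.8721, 1/86=0.0116, 1/86=0.0116, 7/86=0.0814, 1/86=0.0116
Proportions for population P1 (n=191): 9/191=0.0471, 76/191=0.3979, 17/191=0.0890, 6/191=0.0314, 21/191=0.1099, 62/191=0.3246
Proportions for population P2 (n=192): 46/192=0.2396, 29/192=0.1510, 6/192=0.0313, 27/192=0.1406, 39/192=0.2031, 45/192=0.2344
Σp_P3ᵢ² = 0.2128² + 0.2894² + 0.2170² + 0.0085² + 0.2468² + 0.0255² = 0.045284 + 0.083752 + 0.047089 + 0.000072 + 0.060910 + 0.000650 = 0.237757
B_P3 = 1 / 0.237757 = 4.2060
Σp_P4ᵢ² = 0.0116² + 0.8721² + 0.0116² + 0.0116² + 0.0814² + 0.0116² = 0.000135 + 0.760558 + 0.000135 + 0.000135 + 0.006626 + 0.000135 = 0.767724
B_P4 = 1 / 0.767724 = 1.3026
Σp_P1ᵢ² = 0.0471² + 0.3979² + 0.0890² + 0.0314² + 0.1099² + 0.3246² = 0.002218 + 0.158324 + 0.007921 + 0.000986 + 0.012078 + 0.105365 = 0.286892
B_P1 = 1 / 0.286892 = 3.4856
Σp_P2ᵢ² = 0.2396² + 0.1510² + 0.0313² + 0.1406² + 0.2031² + 0.2344² = 0.057408 + 0.022801 + 0.000980 + 0.019768 + 0.041250 + 0.054943 = 0.197150
B_P2 = 1 / 0.197150 = 5.0723
Highest B → broadest niche (most generalist): population P2 (B = 5.07).

population P2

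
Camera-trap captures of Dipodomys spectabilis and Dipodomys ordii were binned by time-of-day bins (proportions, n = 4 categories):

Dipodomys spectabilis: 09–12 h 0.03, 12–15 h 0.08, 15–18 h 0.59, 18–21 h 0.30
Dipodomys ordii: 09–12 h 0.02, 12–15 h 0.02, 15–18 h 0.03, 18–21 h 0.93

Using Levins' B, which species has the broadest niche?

Dipodomys spectabilis

Σp_specᵢ² = 0.03² + 0.08² + 0.59² + 0.30² = 0.0009 + 0.0064 + 0.3481 + 0.0900 = 0.4454
B_spec = 1 / 0.4454 = 2.2452
Σp_ordiᵢ² = 0.02² + 0.02² + 0.03² + 0.93² = 0.0004 + 0.0004 + 0.0009 + 0.8649 = 0.8666
B_ordi = 1 / 0.8666 = 1.1539
Highest B → broadest niche (most generalist): Dipodomys spectabilis (B = 2.25).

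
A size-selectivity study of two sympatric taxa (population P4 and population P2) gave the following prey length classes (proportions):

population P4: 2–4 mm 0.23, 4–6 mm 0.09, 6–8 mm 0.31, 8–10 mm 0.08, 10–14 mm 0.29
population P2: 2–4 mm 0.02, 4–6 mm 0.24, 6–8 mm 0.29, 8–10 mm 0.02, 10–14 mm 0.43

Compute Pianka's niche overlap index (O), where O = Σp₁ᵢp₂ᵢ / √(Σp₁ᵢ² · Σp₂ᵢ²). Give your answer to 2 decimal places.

0.85

Σ p₁ᵢp₂ᵢ = 0.0046 + 0.0216 + 0.0899 + 0.0016 + 0.1247 = 0.2424
Σp_1ᵢ² = 0.23² + 0.09² + 0.31² + 0.08² + 0.29² = 0.0529 + 0.0081 + 0.0961 + 0.0064 + 0.0841 = 0.2476
Σp_2ᵢ² = 0.02² + 0.24² + 0.29² + 0.02² + 0.43² = 0.0004 + 0.0576 + 0.0841 + 0.0004 + 0.1849 = 0.3274
O = 0.2424 / √(0.2476 × 0.3274) = 0.2424 / 0.28472 = 0.8514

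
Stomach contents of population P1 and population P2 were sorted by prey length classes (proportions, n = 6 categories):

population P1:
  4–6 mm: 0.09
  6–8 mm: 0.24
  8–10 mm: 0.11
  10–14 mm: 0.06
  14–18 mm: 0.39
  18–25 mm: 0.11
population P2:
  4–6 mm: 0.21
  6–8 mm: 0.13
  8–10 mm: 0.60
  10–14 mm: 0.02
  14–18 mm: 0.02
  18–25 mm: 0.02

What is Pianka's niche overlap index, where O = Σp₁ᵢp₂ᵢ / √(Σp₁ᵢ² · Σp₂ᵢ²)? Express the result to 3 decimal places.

0.395

Σ p₁ᵢp₂ᵢ = 0.0189 + 0.0312 + 0.0660 + 0.0012 + 0.0078 + 0.0022 = 0.1273
Σp_1ᵢ² = 0.09² + 0.24² + 0.11² + 0.06² + 0.39² + 0.11² = 0.0081 + 0.0576 + 0.0121 + 0.0036 + 0.1521 + 0.0121 = 0.2456
Σp_2ᵢ² = 0.21² + 0.13² + 0.60² + 0.02² + 0.02² + 0.02² = 0.0441 + 0.0169 + 0.3600 + 0.0004 + 0.0004 + 0.0004 = 0.4222
O = 0.1273 / √(0.2456 × 0.4222) = 0.1273 / 0.322013 = 0.39533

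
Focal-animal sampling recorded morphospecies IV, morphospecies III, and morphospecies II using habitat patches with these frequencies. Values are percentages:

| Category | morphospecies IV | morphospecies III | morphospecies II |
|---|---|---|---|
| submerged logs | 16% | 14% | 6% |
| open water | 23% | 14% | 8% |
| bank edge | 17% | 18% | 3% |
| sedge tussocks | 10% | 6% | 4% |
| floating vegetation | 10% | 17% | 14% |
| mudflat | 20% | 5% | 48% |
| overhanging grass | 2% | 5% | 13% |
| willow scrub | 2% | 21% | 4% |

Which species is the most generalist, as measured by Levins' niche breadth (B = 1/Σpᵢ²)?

Convert percentages to proportions (divide by 100).
Σp_IVᵢ² = 0.16² + 0.23² + 0.17² + 0.10² + 0.10² + 0.20² + 0.02² + 0.02² = 0.0256 + 0.0529 + 0.0289 + 0.0100 + 0.0100 + 0.0400 + 0.0004 + 0.0004 = 0.1682
B_IV = 1 / 0.1682 = 5.9453
Σp_IIIᵢ² = 0.14² + 0.14² + 0.18² + 0.06² + 0.17² + 0.05² + 0.05² + 0.21² = 0.0196 + 0.0196 + 0.0324 + 0.0036 + 0.0289 + 0.0025 + 0.0025 + 0.0441 = 0.1532
B_III = 1 / 0.1532 = 6.5274
Σp_IIᵢ² = 0.06² + 0.08² + 0.03² + 0.04² + 0.14² + 0.48² + 0.13² + 0.04² = 0.0036 + 0.0064 + 0.0009 + 0.0016 + 0.0196 + 0.2304 + 0.0169 + 0.0016 = 0.2810
B_II = 1 / 0.2810 = 3.5587
Highest B → broadest niche (most generalist): morphospecies III (B = 6.53).

morphospecies III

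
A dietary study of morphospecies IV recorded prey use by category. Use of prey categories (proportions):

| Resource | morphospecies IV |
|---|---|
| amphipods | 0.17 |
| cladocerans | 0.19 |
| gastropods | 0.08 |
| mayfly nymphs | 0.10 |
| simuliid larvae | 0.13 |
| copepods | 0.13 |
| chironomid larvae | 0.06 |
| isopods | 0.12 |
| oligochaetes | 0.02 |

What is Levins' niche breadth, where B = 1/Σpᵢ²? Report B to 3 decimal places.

Σpᵢ² = 0.17² + 0.19² + 0.08² + 0.10² + 0.13² + 0.13² + 0.06² + 0.12² + 0.02² = 0.0289 + 0.0361 + 0.0064 + 0.0100 + 0.0169 + 0.0169 + 0.0036 + 0.0144 + 0.0004 = 0.1336
B = 1 / 0.1336 = 7.48503

7.485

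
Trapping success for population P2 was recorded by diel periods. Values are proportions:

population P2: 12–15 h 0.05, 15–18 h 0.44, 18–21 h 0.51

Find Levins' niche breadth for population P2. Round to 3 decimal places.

2.192

Σpᵢ² = 0.05² + 0.44² + 0.51² = 0.0025 + 0.1936 + 0.2601 = 0.4562
B = 1 / 0.4562 = 2.19202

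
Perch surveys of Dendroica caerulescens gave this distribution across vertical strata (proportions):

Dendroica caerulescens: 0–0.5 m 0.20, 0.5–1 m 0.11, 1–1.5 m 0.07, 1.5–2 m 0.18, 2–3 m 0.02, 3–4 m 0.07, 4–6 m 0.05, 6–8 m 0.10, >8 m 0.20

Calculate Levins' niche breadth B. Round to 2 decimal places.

Σpᵢ² = 0.20² + 0.11² + 0.07² + 0.18² + 0.02² + 0.07² + 0.05² + 0.10² + 0.20² = 0.0400 + 0.0121 + 0.0049 + 0.0324 + 0.0004 + 0.0049 + 0.0025 + 0.0100 + 0.0400 = 0.1472
B = 1 / 0.1472 = 6.7935

6.79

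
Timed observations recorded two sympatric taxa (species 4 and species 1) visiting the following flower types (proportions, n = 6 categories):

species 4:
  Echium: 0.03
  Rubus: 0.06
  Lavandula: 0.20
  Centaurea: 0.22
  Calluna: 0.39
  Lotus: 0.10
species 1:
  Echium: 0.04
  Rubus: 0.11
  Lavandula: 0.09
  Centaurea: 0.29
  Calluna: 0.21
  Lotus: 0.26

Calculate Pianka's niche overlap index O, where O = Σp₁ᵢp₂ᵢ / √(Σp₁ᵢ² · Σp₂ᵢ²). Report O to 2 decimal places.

Σ p₁ᵢp₂ᵢ = 0.0012 + 0.0066 + 0.0180 + 0.0638 + 0.0819 + 0.0260 = 0.1975
Σp_1ᵢ² = 0.03² + 0.06² + 0.20² + 0.22² + 0.39² + 0.10² = 0.0009 + 0.0036 + 0.0400 + 0.0484 + 0.1521 + 0.0100 = 0.2550
Σp_2ᵢ² = 0.04² + 0.11² + 0.09² + 0.29² + 0.21² + 0.26² = 0.0016 + 0.0121 + 0.0081 + 0.0841 + 0.0441 + 0.0676 = 0.2176
O = 0.1975 / √(0.2550 × 0.2176) = 0.1975 / 0.23556 = 0.8384

0.84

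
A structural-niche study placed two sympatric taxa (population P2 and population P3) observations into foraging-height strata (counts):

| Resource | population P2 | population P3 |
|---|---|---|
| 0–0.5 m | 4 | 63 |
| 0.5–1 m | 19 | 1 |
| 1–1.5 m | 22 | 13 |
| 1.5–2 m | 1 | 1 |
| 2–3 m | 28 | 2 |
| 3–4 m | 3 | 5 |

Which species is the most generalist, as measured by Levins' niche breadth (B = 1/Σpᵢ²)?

Proportions for population P2 (n=77): 4/77=0.0519, 19/77=0.2468, 22/77=0.2857, 1/77=0.0130, 28/77=0.3636, 3/77=0.0390
Proportions for population P3 (n=85): 63/85=0.7412, 1/85=0.0118, 13/85=0.1529, 1/85=0.0118, 2/85=0.0235, 5/85=0.0588
Σp_P2ᵢ² = 0.0519² + 0.2468² + 0.2857² + 0.0130² + 0.3636² + 0.0390² = 0.002694 + 0.060910 + 0.081624 + 0.000169 + 0.132205 + 0.001521 = 0.279123
B_P2 = 1 / 0.279123 = 3.5826
Σp_P3ᵢ² = 0.7412² + 0.0118² + 0.1529² + 0.0118² + 0.0235² + 0.0588² = 0.549377 + 0.000139 + 0.023378 + 0.000139 + 0.000552 + 0.003457 = 0.577042
B_P3 = 1 / 0.577042 = 1.7330
Highest B → broadest niche (most generalist): population P2 (B = 3.58).

population P2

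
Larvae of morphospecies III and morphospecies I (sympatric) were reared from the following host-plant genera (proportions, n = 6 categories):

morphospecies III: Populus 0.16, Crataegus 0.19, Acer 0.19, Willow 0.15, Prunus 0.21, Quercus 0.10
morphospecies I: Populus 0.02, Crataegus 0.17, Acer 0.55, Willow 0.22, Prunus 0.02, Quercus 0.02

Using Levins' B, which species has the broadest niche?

morphospecies III

Σp_IIIᵢ² = 0.16² + 0.19² + 0.19² + 0.15² + 0.21² + 0.10² = 0.0256 + 0.0361 + 0.0361 + 0.0225 + 0.0441 + 0.0100 = 0.1744
B_III = 1 / 0.1744 = 5.7339
Σp_Iᵢ² = 0.02² + 0.17² + 0.55² + 0.22² + 0.02² + 0.02² = 0.0004 + 0.0289 + 0.3025 + 0.0484 + 0.0004 + 0.0004 = 0.3810
B_I = 1 / 0.3810 = 2.6247
Highest B → broadest niche (most generalist): morphospecies III (B = 5.73).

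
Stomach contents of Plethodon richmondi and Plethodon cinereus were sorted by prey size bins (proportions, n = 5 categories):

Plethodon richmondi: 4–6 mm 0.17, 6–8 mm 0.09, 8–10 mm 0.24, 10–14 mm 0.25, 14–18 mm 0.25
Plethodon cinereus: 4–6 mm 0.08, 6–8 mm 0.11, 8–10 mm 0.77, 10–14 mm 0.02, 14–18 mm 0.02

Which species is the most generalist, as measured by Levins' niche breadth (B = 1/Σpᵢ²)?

Σp_richᵢ² = 0.17² + 0.09² + 0.24² + 0.25² + 0.25² = 0.0289 + 0.0081 + 0.0576 + 0.0625 + 0.0625 = 0.2196
B_rich = 1 / 0.2196 = 4.5537
Σp_cineᵢ² = 0.08² + 0.11² + 0.77² + 0.02² + 0.02² = 0.0064 + 0.0121 + 0.5929 + 0.0004 + 0.0004 = 0.6122
B_cine = 1 / 0.6122 = 1.6335
Highest B → broadest niche (most generalist): Plethodon richmondi (B = 4.55).

Plethodon richmondi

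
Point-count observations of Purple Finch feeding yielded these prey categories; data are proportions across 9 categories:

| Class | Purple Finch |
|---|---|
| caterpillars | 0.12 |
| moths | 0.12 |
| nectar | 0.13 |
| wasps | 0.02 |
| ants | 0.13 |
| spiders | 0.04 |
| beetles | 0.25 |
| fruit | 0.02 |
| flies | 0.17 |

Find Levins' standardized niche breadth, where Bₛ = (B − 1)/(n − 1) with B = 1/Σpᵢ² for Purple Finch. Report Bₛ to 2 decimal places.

Σpᵢ² = 0.12² + 0.12² + 0.13² + 0.02² + 0.13² + 0.04² + 0.25² + 0.02² + 0.17² = 0.0144 + 0.0144 + 0.0169 + 0.0004 + 0.0169 + 0.0016 + 0.0625 + 0.0004 + 0.0289 = 0.1564
B = 1 / 0.1564 = 6.3939
Bₛ = (B − 1)/(n − 1) = (6.3939 − 1)/(9 − 1) = 5.3939/8 = 0.6742

0.67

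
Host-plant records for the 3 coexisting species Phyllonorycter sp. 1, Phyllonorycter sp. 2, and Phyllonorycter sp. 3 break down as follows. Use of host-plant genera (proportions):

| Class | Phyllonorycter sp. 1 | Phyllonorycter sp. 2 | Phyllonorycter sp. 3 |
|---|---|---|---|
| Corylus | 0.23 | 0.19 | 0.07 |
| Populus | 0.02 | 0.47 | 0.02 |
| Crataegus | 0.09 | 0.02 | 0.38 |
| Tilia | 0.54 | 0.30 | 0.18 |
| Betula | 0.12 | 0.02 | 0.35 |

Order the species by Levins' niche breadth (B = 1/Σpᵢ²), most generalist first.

Σp_1ᵢ² = 0.23² + 0.02² + 0.09² + 0.54² + 0.12² = 0.0529 + 0.0004 + 0.0081 + 0.2916 + 0.0144 = 0.3674
B_1 = 1 / 0.3674 = 2.7218
Σp_2ᵢ² = 0.19² + 0.47² + 0.02² + 0.30² + 0.02² = 0.0361 + 0.2209 + 0.0004 + 0.0900 + 0.0004 = 0.3478
B_2 = 1 / 0.3478 = 2.8752
Σp_3ᵢ² = 0.07² + 0.02² + 0.38² + 0.18² + 0.35² = 0.0049 + 0.0004 + 0.1444 + 0.0324 + 0.1225 = 0.3046
B_3 = 1 / 0.3046 = 3.2830
Ranking by B (broadest → narrowest): Phyllonorycter sp. 3 (3.28) > Phyllonorycter sp. 2 (2.88) > Phyllonorycter sp. 1 (2.72)

Phyllonorycter sp. 3 > Phyllonorycter sp. 2 > Phyllonorycter sp. 1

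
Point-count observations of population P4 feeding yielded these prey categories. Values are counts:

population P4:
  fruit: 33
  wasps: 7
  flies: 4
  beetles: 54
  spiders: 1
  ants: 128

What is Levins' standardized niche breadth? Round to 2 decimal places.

Proportions for population P4 (n=227): 33/227=0.1454, 7/227=0.0308, 4/227=0.0176, 54/227=0.2379, 1/227=0.0044, 128/227=0.5639
Σpᵢ² = 0.1454² + 0.0308² + 0.0176² + 0.2379² + 0.0044² + 0.5639² = 0.021141 + 0.000949 + 0.000310 + 0.056596 + 0.000019 + 0.317983 = 0.396998
B = 1 / 0.396998 = 2.5189
Bₛ = (B − 1)/(n − 1) = (2.5189 − 1)/(6 − 1) = 1.5189/5 = 0.3038

0.30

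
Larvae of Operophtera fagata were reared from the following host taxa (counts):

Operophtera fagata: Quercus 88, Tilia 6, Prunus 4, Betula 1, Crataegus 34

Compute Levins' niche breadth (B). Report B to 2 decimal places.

Proportions for Operophtera fagata (n=133): 88/133=0.6617, 6/133=0.0451, 4/133=0.0301, 1/133=0.0075, 34/133=0.2556
Σpᵢ² = 0.6617² + 0.0451² + 0.0301² + 0.0075² + 0.2556² = 0.437847 + 0.002034 + 0.000906 + 0.000056 + 0.065331 = 0.506174
B = 1 / 0.506174 = 1.9756

1.98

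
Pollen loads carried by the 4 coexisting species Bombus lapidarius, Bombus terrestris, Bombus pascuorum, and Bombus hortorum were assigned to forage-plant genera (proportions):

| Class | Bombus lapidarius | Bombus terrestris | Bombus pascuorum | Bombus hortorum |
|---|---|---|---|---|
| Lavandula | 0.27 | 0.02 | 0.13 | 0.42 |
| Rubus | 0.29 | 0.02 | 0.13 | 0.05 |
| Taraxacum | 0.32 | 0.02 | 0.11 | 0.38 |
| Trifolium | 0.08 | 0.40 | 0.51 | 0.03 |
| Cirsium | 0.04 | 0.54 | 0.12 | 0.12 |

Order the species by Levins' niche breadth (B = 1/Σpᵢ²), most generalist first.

Σp_lapiᵢ² = 0.27² + 0.29² + 0.32² + 0.08² + 0.04² = 0.0729 + 0.0841 + 0.1024 + 0.0064 + 0.0016 = 0.2674
B_lapi = 1 / 0.2674 = 3.7397
Σp_terrᵢ² = 0.02² + 0.02² + 0.02² + 0.40² + 0.54² = 0.0004 + 0.0004 + 0.0004 + 0.1600 + 0.2916 = 0.4528
B_terr = 1 / 0.4528 = 2.2085
Σp_pascᵢ² = 0.13² + 0.13² + 0.11² + 0.51² + 0.12² = 0.0169 + 0.0169 + 0.0121 + 0.2601 + 0.0144 = 0.3204
B_pasc = 1 / 0.3204 = 3.1211
Σp_hortᵢ² = 0.42² + 0.05² + 0.38² + 0.03² + 0.12² = 0.1764 + 0.0025 + 0.1444 + 0.0009 + 0.0144 = 0.3386
B_hort = 1 / 0.3386 = 2.9533
Ranking by B (broadest → narrowest): Bombus lapidarius (3.74) > Bombus pascuorum (3.12) > Bombus hortorum (2.95) > Bombus terrestris (2.21)

Bombus lapidarius > Bombus pascuorum > Bombus hortorum > Bombus terrestris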